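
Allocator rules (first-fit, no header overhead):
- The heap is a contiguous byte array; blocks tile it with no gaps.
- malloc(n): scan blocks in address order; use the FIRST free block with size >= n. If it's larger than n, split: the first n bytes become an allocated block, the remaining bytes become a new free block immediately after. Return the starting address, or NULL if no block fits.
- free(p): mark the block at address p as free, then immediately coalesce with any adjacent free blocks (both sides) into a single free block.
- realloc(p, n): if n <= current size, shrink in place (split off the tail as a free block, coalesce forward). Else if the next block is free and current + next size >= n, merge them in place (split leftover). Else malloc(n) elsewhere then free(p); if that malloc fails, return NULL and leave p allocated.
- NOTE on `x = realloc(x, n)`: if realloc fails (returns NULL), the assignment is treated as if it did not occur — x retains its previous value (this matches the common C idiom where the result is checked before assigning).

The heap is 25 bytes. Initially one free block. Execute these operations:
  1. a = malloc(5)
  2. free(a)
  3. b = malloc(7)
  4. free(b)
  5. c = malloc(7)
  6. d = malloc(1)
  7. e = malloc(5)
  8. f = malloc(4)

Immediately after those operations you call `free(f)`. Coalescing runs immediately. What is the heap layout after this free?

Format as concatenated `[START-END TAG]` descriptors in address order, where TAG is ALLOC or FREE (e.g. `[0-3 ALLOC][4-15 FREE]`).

Answer: [0-6 ALLOC][7-7 ALLOC][8-12 ALLOC][13-24 FREE]

Derivation:
Op 1: a = malloc(5) -> a = 0; heap: [0-4 ALLOC][5-24 FREE]
Op 2: free(a) -> (freed a); heap: [0-24 FREE]
Op 3: b = malloc(7) -> b = 0; heap: [0-6 ALLOC][7-24 FREE]
Op 4: free(b) -> (freed b); heap: [0-24 FREE]
Op 5: c = malloc(7) -> c = 0; heap: [0-6 ALLOC][7-24 FREE]
Op 6: d = malloc(1) -> d = 7; heap: [0-6 ALLOC][7-7 ALLOC][8-24 FREE]
Op 7: e = malloc(5) -> e = 8; heap: [0-6 ALLOC][7-7 ALLOC][8-12 ALLOC][13-24 FREE]
Op 8: f = malloc(4) -> f = 13; heap: [0-6 ALLOC][7-7 ALLOC][8-12 ALLOC][13-16 ALLOC][17-24 FREE]
free(f): f = 13 -> block [13-16 ALLOC]; mark free, coalesce with adjacent free neighbors -> [0-6 ALLOC][7-7 ALLOC][8-12 ALLOC][13-24 FREE]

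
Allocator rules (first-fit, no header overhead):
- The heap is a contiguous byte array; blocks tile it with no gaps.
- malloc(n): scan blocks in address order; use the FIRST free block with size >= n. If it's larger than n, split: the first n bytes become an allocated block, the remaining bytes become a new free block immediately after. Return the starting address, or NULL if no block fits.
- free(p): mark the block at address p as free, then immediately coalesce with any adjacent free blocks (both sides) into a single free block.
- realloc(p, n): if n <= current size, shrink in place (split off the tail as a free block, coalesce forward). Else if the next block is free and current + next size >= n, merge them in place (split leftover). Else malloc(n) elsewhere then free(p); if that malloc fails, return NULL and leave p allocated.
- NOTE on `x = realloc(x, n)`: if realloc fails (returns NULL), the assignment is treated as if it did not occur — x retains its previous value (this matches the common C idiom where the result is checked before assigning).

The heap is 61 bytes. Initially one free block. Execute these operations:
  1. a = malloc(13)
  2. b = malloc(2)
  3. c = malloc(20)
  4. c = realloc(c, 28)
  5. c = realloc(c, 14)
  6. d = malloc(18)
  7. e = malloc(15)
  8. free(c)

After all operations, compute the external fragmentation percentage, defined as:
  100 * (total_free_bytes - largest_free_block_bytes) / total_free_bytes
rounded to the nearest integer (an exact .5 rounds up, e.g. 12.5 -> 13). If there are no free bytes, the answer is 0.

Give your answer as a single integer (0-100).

Op 1: a = malloc(13) -> a = 0; heap: [0-12 ALLOC][13-60 FREE]
Op 2: b = malloc(2) -> b = 13; heap: [0-12 ALLOC][13-14 ALLOC][15-60 FREE]
Op 3: c = malloc(20) -> c = 15; heap: [0-12 ALLOC][13-14 ALLOC][15-34 ALLOC][35-60 FREE]
Op 4: c = realloc(c, 28) -> c = 15; heap: [0-12 ALLOC][13-14 ALLOC][15-42 ALLOC][43-60 FREE]
Op 5: c = realloc(c, 14) -> c = 15; heap: [0-12 ALLOC][13-14 ALLOC][15-28 ALLOC][29-60 FREE]
Op 6: d = malloc(18) -> d = 29; heap: [0-12 ALLOC][13-14 ALLOC][15-28 ALLOC][29-46 ALLOC][47-60 FREE]
Op 7: e = malloc(15) -> e = NULL; heap: [0-12 ALLOC][13-14 ALLOC][15-28 ALLOC][29-46 ALLOC][47-60 FREE]
Op 8: free(c) -> (freed c); heap: [0-12 ALLOC][13-14 ALLOC][15-28 FREE][29-46 ALLOC][47-60 FREE]
Free blocks: [14 14] total_free=28 largest=14 -> 100*(28-14)/28 = 1400/28 = 50

Answer: 50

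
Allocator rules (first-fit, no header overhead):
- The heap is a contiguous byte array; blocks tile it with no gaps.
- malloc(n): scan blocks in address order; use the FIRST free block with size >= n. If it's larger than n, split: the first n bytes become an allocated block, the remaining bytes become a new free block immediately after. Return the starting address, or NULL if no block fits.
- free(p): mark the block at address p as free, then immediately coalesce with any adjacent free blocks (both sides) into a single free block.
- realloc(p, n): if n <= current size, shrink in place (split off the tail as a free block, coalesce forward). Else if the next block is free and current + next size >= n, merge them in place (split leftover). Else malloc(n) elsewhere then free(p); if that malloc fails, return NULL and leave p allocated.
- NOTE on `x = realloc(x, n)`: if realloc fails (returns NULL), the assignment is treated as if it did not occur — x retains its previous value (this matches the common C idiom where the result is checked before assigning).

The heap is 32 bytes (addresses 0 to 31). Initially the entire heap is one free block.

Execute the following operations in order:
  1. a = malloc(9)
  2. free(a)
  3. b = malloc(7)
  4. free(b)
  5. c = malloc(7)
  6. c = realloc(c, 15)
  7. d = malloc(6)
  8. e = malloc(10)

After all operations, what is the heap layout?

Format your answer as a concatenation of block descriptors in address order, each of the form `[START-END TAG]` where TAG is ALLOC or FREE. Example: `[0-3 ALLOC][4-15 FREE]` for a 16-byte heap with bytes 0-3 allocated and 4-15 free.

Op 1: a = malloc(9) -> a = 0; heap: [0-8 ALLOC][9-31 FREE]
Op 2: free(a) -> (freed a); heap: [0-31 FREE]
Op 3: b = malloc(7) -> b = 0; heap: [0-6 ALLOC][7-31 FREE]
Op 4: free(b) -> (freed b); heap: [0-31 FREE]
Op 5: c = malloc(7) -> c = 0; heap: [0-6 ALLOC][7-31 FREE]
Op 6: c = realloc(c, 15) -> c = 0; heap: [0-14 ALLOC][15-31 FREE]
Op 7: d = malloc(6) -> d = 15; heap: [0-14 ALLOC][15-20 ALLOC][21-31 FREE]
Op 8: e = malloc(10) -> e = 21; heap: [0-14 ALLOC][15-20 ALLOC][21-30 ALLOC][31-31 FREE]

Answer: [0-14 ALLOC][15-20 ALLOC][21-30 ALLOC][31-31 FREE]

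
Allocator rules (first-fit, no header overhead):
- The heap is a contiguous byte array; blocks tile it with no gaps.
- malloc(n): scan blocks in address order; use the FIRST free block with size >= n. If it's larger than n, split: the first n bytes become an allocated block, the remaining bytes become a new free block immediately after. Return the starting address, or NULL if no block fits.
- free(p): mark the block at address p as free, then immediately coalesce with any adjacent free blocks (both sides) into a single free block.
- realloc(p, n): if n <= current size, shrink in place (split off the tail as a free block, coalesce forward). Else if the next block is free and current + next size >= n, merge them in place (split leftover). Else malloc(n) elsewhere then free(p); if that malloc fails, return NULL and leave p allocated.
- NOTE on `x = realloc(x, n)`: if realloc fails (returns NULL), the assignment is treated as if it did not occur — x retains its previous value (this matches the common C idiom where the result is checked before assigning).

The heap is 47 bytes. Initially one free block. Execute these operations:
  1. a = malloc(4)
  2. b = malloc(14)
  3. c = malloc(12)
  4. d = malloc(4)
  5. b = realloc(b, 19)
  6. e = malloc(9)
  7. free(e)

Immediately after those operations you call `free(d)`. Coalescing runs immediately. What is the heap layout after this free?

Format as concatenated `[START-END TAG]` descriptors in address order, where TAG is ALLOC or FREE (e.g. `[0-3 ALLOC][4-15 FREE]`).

Answer: [0-3 ALLOC][4-17 ALLOC][18-29 ALLOC][30-46 FREE]

Derivation:
Op 1: a = malloc(4) -> a = 0; heap: [0-3 ALLOC][4-46 FREE]
Op 2: b = malloc(14) -> b = 4; heap: [0-3 ALLOC][4-17 ALLOC][18-46 FREE]
Op 3: c = malloc(12) -> c = 18; heap: [0-3 ALLOC][4-17 ALLOC][18-29 ALLOC][30-46 FREE]
Op 4: d = malloc(4) -> d = 30; heap: [0-3 ALLOC][4-17 ALLOC][18-29 ALLOC][30-33 ALLOC][34-46 FREE]
Op 5: b = realloc(b, 19) -> NULL (b unchanged); heap: [0-3 ALLOC][4-17 ALLOC][18-29 ALLOC][30-33 ALLOC][34-46 FREE]
Op 6: e = malloc(9) -> e = 34; heap: [0-3 ALLOC][4-17 ALLOC][18-29 ALLOC][30-33 ALLOC][34-42 ALLOC][43-46 FREE]
Op 7: free(e) -> (freed e); heap: [0-3 ALLOC][4-17 ALLOC][18-29 ALLOC][30-33 ALLOC][34-46 FREE]
free(d): d = 30 -> block [30-33 ALLOC]; mark free, coalesce with adjacent free neighbors -> [0-3 ALLOC][4-17 ALLOC][18-29 ALLOC][30-46 FREE]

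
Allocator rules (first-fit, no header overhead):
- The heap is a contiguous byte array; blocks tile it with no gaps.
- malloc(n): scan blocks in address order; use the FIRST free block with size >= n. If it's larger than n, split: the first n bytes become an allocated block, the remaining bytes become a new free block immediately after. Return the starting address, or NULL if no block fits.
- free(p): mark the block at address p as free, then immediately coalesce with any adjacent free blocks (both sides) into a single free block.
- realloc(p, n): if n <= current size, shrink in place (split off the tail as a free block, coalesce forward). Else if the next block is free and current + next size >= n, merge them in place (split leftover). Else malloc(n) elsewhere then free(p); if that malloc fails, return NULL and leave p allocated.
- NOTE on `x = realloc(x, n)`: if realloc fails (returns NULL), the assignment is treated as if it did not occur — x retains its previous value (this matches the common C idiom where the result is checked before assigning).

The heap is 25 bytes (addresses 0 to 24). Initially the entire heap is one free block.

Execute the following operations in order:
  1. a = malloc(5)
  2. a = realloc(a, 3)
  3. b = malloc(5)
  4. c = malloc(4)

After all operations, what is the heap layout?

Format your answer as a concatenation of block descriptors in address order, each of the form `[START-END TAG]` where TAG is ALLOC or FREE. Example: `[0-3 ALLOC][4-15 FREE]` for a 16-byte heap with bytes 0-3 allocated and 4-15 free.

Answer: [0-2 ALLOC][3-7 ALLOC][8-11 ALLOC][12-24 FREE]

Derivation:
Op 1: a = malloc(5) -> a = 0; heap: [0-4 ALLOC][5-24 FREE]
Op 2: a = realloc(a, 3) -> a = 0; heap: [0-2 ALLOC][3-24 FREE]
Op 3: b = malloc(5) -> b = 3; heap: [0-2 ALLOC][3-7 ALLOC][8-24 FREE]
Op 4: c = malloc(4) -> c = 8; heap: [0-2 ALLOC][3-7 ALLOC][8-11 ALLOC][12-24 FREE]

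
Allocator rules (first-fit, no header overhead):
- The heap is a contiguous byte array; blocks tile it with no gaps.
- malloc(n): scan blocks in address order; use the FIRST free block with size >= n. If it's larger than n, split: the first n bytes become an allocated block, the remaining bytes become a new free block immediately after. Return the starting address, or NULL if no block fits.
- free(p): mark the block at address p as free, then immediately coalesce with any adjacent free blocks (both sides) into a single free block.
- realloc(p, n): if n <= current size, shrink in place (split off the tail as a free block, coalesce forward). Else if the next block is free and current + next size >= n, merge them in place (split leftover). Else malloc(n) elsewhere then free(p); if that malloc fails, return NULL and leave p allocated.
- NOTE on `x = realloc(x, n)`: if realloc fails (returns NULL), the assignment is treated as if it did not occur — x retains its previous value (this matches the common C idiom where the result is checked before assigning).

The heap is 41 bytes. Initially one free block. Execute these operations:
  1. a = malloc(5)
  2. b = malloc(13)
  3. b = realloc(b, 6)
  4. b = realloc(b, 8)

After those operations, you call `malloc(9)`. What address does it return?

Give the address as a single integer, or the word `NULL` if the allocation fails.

Answer: 13

Derivation:
Op 1: a = malloc(5) -> a = 0; heap: [0-4 ALLOC][5-40 FREE]
Op 2: b = malloc(13) -> b = 5; heap: [0-4 ALLOC][5-17 ALLOC][18-40 FREE]
Op 3: b = realloc(b, 6) -> b = 5; heap: [0-4 ALLOC][5-10 ALLOC][11-40 FREE]
Op 4: b = realloc(b, 8) -> b = 5; heap: [0-4 ALLOC][5-12 ALLOC][13-40 FREE]
malloc(9): first-fit scan over [0-4 ALLOC][5-12 ALLOC][13-40 FREE] -> 13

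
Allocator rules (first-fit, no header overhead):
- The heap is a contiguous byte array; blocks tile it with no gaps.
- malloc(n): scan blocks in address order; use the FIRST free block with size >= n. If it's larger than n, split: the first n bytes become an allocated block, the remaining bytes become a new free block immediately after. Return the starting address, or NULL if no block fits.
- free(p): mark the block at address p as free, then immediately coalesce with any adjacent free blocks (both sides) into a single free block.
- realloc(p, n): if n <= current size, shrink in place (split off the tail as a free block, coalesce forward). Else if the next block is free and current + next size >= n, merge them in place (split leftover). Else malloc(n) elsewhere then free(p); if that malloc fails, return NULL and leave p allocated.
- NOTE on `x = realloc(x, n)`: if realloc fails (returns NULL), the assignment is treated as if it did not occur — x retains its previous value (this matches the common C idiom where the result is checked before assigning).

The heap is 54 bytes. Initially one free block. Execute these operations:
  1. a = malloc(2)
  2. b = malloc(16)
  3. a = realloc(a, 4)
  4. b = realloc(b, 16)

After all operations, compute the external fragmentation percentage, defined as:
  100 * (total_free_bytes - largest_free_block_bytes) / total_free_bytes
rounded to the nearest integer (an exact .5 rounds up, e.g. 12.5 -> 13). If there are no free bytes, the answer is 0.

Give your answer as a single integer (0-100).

Answer: 6

Derivation:
Op 1: a = malloc(2) -> a = 0; heap: [0-1 ALLOC][2-53 FREE]
Op 2: b = malloc(16) -> b = 2; heap: [0-1 ALLOC][2-17 ALLOC][18-53 FREE]
Op 3: a = realloc(a, 4) -> a = 18; heap: [0-1 FREE][2-17 ALLOC][18-21 ALLOC][22-53 FREE]
Op 4: b = realloc(b, 16) -> b = 2; heap: [0-1 FREE][2-17 ALLOC][18-21 ALLOC][22-53 FREE]
Free blocks: [2 32] total_free=34 largest=32 -> 100*(34-32)/34 = 200/34 ≈ 5.882 -> rounds to 6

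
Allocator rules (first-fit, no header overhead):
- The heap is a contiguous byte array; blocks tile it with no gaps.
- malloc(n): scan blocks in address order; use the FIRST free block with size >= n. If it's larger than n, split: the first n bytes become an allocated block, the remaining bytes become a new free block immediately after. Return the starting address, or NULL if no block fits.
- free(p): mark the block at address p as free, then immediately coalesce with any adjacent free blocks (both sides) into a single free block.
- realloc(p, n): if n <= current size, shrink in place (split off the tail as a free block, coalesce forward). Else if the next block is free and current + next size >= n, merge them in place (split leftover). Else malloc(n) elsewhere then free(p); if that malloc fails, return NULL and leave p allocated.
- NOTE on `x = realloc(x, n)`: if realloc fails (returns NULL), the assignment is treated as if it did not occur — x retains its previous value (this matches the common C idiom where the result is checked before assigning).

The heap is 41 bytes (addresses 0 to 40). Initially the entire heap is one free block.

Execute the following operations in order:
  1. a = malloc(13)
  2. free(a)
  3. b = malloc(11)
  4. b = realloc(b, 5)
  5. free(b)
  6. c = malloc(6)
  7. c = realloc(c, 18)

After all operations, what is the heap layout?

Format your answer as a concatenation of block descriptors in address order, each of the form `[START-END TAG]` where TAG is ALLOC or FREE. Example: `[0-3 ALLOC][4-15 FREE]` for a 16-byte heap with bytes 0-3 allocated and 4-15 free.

Answer: [0-17 ALLOC][18-40 FREE]

Derivation:
Op 1: a = malloc(13) -> a = 0; heap: [0-12 ALLOC][13-40 FREE]
Op 2: free(a) -> (freed a); heap: [0-40 FREE]
Op 3: b = malloc(11) -> b = 0; heap: [0-10 ALLOC][11-40 FREE]
Op 4: b = realloc(b, 5) -> b = 0; heap: [0-4 ALLOC][5-40 FREE]
Op 5: free(b) -> (freed b); heap: [0-40 FREE]
Op 6: c = malloc(6) -> c = 0; heap: [0-5 ALLOC][6-40 FREE]
Op 7: c = realloc(c, 18) -> c = 0; heap: [0-17 ALLOC][18-40 FREE]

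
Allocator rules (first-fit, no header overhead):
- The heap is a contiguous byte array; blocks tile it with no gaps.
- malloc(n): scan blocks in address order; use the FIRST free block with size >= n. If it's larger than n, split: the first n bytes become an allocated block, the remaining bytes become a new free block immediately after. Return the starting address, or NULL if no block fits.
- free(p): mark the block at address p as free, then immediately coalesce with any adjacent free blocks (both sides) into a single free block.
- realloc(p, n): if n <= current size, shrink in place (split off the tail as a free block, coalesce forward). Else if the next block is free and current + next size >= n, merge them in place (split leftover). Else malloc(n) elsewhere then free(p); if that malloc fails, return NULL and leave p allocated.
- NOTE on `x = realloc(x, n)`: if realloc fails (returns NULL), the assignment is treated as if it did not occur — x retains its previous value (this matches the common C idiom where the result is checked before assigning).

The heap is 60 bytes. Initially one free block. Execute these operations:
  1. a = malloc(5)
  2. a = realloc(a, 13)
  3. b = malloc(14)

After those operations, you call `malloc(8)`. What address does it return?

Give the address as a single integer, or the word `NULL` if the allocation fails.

Answer: 27

Derivation:
Op 1: a = malloc(5) -> a = 0; heap: [0-4 ALLOC][5-59 FREE]
Op 2: a = realloc(a, 13) -> a = 0; heap: [0-12 ALLOC][13-59 FREE]
Op 3: b = malloc(14) -> b = 13; heap: [0-12 ALLOC][13-26 ALLOC][27-59 FREE]
malloc(8): first-fit scan over [0-12 ALLOC][13-26 ALLOC][27-59 FREE] -> 27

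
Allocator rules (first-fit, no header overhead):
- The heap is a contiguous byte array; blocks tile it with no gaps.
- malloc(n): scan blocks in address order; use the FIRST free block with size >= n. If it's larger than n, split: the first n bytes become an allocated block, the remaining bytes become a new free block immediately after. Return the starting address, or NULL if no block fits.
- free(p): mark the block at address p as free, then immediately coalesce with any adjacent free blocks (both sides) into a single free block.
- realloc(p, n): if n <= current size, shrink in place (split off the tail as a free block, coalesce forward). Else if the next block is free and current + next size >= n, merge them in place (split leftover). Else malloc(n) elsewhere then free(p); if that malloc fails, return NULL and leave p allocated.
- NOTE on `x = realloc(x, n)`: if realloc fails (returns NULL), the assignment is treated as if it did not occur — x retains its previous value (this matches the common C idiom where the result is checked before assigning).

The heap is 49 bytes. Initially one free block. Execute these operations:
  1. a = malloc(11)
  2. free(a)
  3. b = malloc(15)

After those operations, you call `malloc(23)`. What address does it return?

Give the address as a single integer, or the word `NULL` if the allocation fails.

Answer: 15

Derivation:
Op 1: a = malloc(11) -> a = 0; heap: [0-10 ALLOC][11-48 FREE]
Op 2: free(a) -> (freed a); heap: [0-48 FREE]
Op 3: b = malloc(15) -> b = 0; heap: [0-14 ALLOC][15-48 FREE]
malloc(23): first-fit scan over [0-14 ALLOC][15-48 FREE] -> 15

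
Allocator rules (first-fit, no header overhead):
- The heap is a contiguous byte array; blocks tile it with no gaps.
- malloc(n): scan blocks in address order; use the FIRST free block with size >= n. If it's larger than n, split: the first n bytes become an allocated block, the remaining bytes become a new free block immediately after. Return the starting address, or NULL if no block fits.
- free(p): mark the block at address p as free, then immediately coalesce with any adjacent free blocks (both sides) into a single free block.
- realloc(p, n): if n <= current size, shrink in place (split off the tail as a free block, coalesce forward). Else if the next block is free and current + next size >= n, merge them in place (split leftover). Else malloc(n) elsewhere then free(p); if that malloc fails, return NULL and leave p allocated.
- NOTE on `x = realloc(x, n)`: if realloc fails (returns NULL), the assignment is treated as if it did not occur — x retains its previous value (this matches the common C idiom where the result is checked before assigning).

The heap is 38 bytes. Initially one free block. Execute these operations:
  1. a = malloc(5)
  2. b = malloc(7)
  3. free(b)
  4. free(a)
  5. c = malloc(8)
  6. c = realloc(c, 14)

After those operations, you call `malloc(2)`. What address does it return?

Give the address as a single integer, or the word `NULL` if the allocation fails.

Answer: 14

Derivation:
Op 1: a = malloc(5) -> a = 0; heap: [0-4 ALLOC][5-37 FREE]
Op 2: b = malloc(7) -> b = 5; heap: [0-4 ALLOC][5-11 ALLOC][12-37 FREE]
Op 3: free(b) -> (freed b); heap: [0-4 ALLOC][5-37 FREE]
Op 4: free(a) -> (freed a); heap: [0-37 FREE]
Op 5: c = malloc(8) -> c = 0; heap: [0-7 ALLOC][8-37 FREE]
Op 6: c = realloc(c, 14) -> c = 0; heap: [0-13 ALLOC][14-37 FREE]
malloc(2): first-fit scan over [0-13 ALLOC][14-37 FREE] -> 14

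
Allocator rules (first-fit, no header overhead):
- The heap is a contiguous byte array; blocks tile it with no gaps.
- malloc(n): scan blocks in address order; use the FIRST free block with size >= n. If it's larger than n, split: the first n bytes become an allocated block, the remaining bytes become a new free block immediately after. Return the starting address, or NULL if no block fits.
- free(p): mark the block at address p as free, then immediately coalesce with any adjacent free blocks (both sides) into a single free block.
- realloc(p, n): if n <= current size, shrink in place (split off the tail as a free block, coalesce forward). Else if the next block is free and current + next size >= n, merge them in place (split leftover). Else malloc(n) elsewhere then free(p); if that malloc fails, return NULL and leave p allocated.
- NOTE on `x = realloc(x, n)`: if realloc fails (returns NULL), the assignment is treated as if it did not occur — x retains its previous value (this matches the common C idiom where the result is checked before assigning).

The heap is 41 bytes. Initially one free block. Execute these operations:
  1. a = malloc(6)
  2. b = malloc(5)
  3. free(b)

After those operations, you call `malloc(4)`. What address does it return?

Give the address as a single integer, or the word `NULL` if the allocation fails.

Op 1: a = malloc(6) -> a = 0; heap: [0-5 ALLOC][6-40 FREE]
Op 2: b = malloc(5) -> b = 6; heap: [0-5 ALLOC][6-10 ALLOC][11-40 FREE]
Op 3: free(b) -> (freed b); heap: [0-5 ALLOC][6-40 FREE]
malloc(4): first-fit scan over [0-5 ALLOC][6-40 FREE] -> 6

Answer: 6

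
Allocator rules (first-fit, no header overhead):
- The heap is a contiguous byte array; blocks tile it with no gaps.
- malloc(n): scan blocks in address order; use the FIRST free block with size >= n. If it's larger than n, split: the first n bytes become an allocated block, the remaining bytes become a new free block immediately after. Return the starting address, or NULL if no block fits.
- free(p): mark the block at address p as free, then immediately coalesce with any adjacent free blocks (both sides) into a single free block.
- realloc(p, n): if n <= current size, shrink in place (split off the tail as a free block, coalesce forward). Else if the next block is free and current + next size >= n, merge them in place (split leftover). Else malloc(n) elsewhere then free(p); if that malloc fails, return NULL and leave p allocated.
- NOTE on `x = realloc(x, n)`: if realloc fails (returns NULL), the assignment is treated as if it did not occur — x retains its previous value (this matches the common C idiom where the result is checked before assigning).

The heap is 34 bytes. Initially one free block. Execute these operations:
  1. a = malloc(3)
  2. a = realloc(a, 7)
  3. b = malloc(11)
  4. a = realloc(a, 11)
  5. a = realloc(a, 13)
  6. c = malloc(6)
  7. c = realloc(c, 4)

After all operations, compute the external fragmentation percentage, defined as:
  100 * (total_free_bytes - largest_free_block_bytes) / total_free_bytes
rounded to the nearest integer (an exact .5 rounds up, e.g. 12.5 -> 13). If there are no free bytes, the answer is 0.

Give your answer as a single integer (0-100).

Op 1: a = malloc(3) -> a = 0; heap: [0-2 ALLOC][3-33 FREE]
Op 2: a = realloc(a, 7) -> a = 0; heap: [0-6 ALLOC][7-33 FREE]
Op 3: b = malloc(11) -> b = 7; heap: [0-6 ALLOC][7-17 ALLOC][18-33 FREE]
Op 4: a = realloc(a, 11) -> a = 18; heap: [0-6 FREE][7-17 ALLOC][18-28 ALLOC][29-33 FREE]
Op 5: a = realloc(a, 13) -> a = 18; heap: [0-6 FREE][7-17 ALLOC][18-30 ALLOC][31-33 FREE]
Op 6: c = malloc(6) -> c = 0; heap: [0-5 ALLOC][6-6 FREE][7-17 ALLOC][18-30 ALLOC][31-33 FREE]
Op 7: c = realloc(c, 4) -> c = 0; heap: [0-3 ALLOC][4-6 FREE][7-17 ALLOC][18-30 ALLOC][31-33 FREE]
Free blocks: [3 3] total_free=6 largest=3 -> 100*(6-3)/6 = 300/6 = 50

Answer: 50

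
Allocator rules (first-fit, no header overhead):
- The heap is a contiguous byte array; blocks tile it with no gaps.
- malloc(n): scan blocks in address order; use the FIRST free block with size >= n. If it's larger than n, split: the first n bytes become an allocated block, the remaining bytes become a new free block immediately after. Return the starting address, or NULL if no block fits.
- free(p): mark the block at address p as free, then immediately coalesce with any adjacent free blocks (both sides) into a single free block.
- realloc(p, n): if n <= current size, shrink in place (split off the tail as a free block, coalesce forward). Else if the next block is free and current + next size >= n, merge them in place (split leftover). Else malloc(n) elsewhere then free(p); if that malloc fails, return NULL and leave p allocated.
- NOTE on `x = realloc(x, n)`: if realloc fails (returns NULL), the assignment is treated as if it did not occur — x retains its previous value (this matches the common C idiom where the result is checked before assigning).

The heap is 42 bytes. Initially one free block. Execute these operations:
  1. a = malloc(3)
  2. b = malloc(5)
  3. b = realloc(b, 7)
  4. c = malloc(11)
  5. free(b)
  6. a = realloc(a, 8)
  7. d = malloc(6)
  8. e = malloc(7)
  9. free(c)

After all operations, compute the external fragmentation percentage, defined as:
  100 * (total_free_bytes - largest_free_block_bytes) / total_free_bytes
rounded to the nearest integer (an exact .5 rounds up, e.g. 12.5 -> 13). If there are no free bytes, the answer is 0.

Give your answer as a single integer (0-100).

Op 1: a = malloc(3) -> a = 0; heap: [0-2 ALLOC][3-41 FREE]
Op 2: b = malloc(5) -> b = 3; heap: [0-2 ALLOC][3-7 ALLOC][8-41 FREE]
Op 3: b = realloc(b, 7) -> b = 3; heap: [0-2 ALLOC][3-9 ALLOC][10-41 FREE]
Op 4: c = malloc(11) -> c = 10; heap: [0-2 ALLOC][3-9 ALLOC][10-20 ALLOC][21-41 FREE]
Op 5: free(b) -> (freed b); heap: [0-2 ALLOC][3-9 FREE][10-20 ALLOC][21-41 FREE]
Op 6: a = realloc(a, 8) -> a = 0; heap: [0-7 ALLOC][8-9 FREE][10-20 ALLOC][21-41 FREE]
Op 7: d = malloc(6) -> d = 21; heap: [0-7 ALLOC][8-9 FREE][10-20 ALLOC][21-26 ALLOC][27-41 FREE]
Op 8: e = malloc(7) -> e = 27; heap: [0-7 ALLOC][8-9 FREE][10-20 ALLOC][21-26 ALLOC][27-33 ALLOC][34-41 FREE]
Op 9: free(c) -> (freed c); heap: [0-7 ALLOC][8-20 FREE][21-26 ALLOC][27-33 ALLOC][34-41 FREE]
Free blocks: [13 8] total_free=21 largest=13 -> 100*(21-13)/21 = 800/21 ≈ 38.095 -> rounds to 38

Answer: 38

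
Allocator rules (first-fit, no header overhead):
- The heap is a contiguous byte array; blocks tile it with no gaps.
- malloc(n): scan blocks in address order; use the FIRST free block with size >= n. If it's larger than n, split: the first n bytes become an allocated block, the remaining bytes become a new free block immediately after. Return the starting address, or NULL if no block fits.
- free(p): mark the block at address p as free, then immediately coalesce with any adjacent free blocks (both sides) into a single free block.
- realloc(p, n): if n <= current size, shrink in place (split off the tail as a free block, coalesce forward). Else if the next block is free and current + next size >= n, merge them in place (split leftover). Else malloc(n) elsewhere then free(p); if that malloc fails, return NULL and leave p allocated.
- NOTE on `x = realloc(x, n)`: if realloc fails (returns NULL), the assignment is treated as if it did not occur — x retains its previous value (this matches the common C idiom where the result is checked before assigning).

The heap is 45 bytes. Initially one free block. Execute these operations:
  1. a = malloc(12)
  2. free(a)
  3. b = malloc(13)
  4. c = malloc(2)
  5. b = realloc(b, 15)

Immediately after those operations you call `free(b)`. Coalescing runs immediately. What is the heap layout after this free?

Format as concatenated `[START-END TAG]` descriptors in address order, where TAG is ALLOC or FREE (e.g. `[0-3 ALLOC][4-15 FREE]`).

Op 1: a = malloc(12) -> a = 0; heap: [0-11 ALLOC][12-44 FREE]
Op 2: free(a) -> (freed a); heap: [0-44 FREE]
Op 3: b = malloc(13) -> b = 0; heap: [0-12 ALLOC][13-44 FREE]
Op 4: c = malloc(2) -> c = 13; heap: [0-12 ALLOC][13-14 ALLOC][15-44 FREE]
Op 5: b = realloc(b, 15) -> b = 15; heap: [0-12 FREE][13-14 ALLOC][15-29 ALLOC][30-44 FREE]
free(b): b = 15 -> block [15-29 ALLOC]; mark free, coalesce with adjacent free neighbors -> [0-12 FREE][13-14 ALLOC][15-44 FREE]

Answer: [0-12 FREE][13-14 ALLOC][15-44 FREE]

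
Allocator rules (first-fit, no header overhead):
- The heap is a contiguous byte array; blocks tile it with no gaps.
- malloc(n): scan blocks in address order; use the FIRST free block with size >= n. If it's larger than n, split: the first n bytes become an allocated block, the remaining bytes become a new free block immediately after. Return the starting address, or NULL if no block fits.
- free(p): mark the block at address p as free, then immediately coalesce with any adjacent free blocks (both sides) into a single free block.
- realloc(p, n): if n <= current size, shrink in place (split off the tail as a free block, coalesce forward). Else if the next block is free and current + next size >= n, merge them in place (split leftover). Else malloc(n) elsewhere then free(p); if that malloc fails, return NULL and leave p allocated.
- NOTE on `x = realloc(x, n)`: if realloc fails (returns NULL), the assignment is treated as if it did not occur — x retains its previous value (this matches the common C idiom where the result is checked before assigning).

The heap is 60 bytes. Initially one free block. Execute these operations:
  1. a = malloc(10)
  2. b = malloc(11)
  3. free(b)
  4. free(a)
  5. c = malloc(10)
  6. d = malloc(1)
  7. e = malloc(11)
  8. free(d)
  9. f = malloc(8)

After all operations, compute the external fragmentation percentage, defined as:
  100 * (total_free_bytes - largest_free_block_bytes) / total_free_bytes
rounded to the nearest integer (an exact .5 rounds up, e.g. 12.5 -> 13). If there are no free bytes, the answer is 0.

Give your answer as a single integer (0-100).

Op 1: a = malloc(10) -> a = 0; heap: [0-9 ALLOC][10-59 FREE]
Op 2: b = malloc(11) -> b = 10; heap: [0-9 ALLOC][10-20 ALLOC][21-59 FREE]
Op 3: free(b) -> (freed b); heap: [0-9 ALLOC][10-59 FREE]
Op 4: free(a) -> (freed a); heap: [0-59 FREE]
Op 5: c = malloc(10) -> c = 0; heap: [0-9 ALLOC][10-59 FREE]
Op 6: d = malloc(1) -> d = 10; heap: [0-9 ALLOC][10-10 ALLOC][11-59 FREE]
Op 7: e = malloc(11) -> e = 11; heap: [0-9 ALLOC][10-10 ALLOC][11-21 ALLOC][22-59 FREE]
Op 8: free(d) -> (freed d); heap: [0-9 ALLOC][10-10 FREE][11-21 ALLOC][22-59 FREE]
Op 9: f = malloc(8) -> f = 22; heap: [0-9 ALLOC][10-10 FREE][11-21 ALLOC][22-29 ALLOC][30-59 FREE]
Free blocks: [1 30] total_free=31 largest=30 -> 100*(31-30)/31 = 100/31 ≈ 3.226 -> rounds to 3

Answer: 3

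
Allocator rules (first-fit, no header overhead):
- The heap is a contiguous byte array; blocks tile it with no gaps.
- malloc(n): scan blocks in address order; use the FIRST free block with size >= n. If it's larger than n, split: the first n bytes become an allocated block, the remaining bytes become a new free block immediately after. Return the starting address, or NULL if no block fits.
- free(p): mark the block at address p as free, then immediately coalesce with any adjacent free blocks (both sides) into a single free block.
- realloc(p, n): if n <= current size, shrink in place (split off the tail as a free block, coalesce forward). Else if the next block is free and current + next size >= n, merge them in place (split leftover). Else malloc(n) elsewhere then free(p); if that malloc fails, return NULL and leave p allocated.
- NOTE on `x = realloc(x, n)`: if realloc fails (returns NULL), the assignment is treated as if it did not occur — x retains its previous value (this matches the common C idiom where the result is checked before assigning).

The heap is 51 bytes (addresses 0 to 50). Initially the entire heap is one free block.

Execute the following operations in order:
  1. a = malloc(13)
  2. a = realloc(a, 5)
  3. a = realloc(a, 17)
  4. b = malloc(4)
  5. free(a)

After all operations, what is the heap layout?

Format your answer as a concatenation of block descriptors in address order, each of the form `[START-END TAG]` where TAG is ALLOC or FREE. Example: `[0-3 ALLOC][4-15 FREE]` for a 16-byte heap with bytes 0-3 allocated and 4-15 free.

Answer: [0-16 FREE][17-20 ALLOC][21-50 FREE]

Derivation:
Op 1: a = malloc(13) -> a = 0; heap: [0-12 ALLOC][13-50 FREE]
Op 2: a = realloc(a, 5) -> a = 0; heap: [0-4 ALLOC][5-50 FREE]
Op 3: a = realloc(a, 17) -> a = 0; heap: [0-16 ALLOC][17-50 FREE]
Op 4: b = malloc(4) -> b = 17; heap: [0-16 ALLOC][17-20 ALLOC][21-50 FREE]
Op 5: free(a) -> (freed a); heap: [0-16 FREE][17-20 ALLOC][21-50 FREE]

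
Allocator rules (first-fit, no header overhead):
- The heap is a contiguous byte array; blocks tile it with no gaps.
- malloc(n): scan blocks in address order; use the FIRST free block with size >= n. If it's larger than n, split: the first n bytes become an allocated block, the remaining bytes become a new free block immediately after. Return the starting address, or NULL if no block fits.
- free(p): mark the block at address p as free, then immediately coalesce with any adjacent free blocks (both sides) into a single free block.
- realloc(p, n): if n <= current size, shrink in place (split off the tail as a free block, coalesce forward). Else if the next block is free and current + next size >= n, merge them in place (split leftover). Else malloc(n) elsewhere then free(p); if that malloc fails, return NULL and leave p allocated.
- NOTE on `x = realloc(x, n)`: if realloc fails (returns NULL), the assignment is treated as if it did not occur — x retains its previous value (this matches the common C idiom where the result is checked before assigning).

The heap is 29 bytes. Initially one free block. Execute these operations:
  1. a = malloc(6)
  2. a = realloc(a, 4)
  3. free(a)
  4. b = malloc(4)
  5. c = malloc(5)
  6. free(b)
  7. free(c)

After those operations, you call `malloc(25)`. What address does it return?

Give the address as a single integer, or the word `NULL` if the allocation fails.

Op 1: a = malloc(6) -> a = 0; heap: [0-5 ALLOC][6-28 FREE]
Op 2: a = realloc(a, 4) -> a = 0; heap: [0-3 ALLOC][4-28 FREE]
Op 3: free(a) -> (freed a); heap: [0-28 FREE]
Op 4: b = malloc(4) -> b = 0; heap: [0-3 ALLOC][4-28 FREE]
Op 5: c = malloc(5) -> c = 4; heap: [0-3 ALLOC][4-8 ALLOC][9-28 FREE]
Op 6: free(b) -> (freed b); heap: [0-3 FREE][4-8 ALLOC][9-28 FREE]
Op 7: free(c) -> (freed c); heap: [0-28 FREE]
malloc(25): first-fit scan over [0-28 FREE] -> 0

Answer: 0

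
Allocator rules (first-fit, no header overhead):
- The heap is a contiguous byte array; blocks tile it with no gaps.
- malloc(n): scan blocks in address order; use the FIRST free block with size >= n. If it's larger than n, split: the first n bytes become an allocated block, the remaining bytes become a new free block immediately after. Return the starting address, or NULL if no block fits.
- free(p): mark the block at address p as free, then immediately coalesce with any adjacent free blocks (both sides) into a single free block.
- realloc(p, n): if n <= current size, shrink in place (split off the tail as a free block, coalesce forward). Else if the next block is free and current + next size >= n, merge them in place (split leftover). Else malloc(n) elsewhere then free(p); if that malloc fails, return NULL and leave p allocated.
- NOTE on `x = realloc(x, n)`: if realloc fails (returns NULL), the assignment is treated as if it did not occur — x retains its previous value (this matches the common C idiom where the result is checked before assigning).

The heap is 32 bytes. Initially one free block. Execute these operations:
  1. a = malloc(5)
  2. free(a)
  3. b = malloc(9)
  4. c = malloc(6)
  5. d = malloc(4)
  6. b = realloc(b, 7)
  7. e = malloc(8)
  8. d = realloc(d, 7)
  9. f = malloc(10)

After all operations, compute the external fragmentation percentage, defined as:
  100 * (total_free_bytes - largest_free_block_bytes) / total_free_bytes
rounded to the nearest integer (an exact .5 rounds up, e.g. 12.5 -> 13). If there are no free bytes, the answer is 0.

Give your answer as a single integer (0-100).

Answer: 29

Derivation:
Op 1: a = malloc(5) -> a = 0; heap: [0-4 ALLOC][5-31 FREE]
Op 2: free(a) -> (freed a); heap: [0-31 FREE]
Op 3: b = malloc(9) -> b = 0; heap: [0-8 ALLOC][9-31 FREE]
Op 4: c = malloc(6) -> c = 9; heap: [0-8 ALLOC][9-14 ALLOC][15-31 FREE]
Op 5: d = malloc(4) -> d = 15; heap: [0-8 ALLOC][9-14 ALLOC][15-18 ALLOC][19-31 FREE]
Op 6: b = realloc(b, 7) -> b = 0; heap: [0-6 ALLOC][7-8 FREE][9-14 ALLOC][15-18 ALLOC][19-31 FREE]
Op 7: e = malloc(8) -> e = 19; heap: [0-6 ALLOC][7-8 FREE][9-14 ALLOC][15-18 ALLOC][19-26 ALLOC][27-31 FREE]
Op 8: d = realloc(d, 7) -> NULL (d unchanged); heap: [0-6 ALLOC][7-8 FREE][9-14 ALLOC][15-18 ALLOC][19-26 ALLOC][27-31 FREE]
Op 9: f = malloc(10) -> f = NULL; heap: [0-6 ALLOC][7-8 FREE][9-14 ALLOC][15-18 ALLOC][19-26 ALLOC][27-31 FREE]
Free blocks: [2 5] total_free=7 largest=5 -> 100*(7-5)/7 = 200/7 ≈ 28.571 -> rounds to 29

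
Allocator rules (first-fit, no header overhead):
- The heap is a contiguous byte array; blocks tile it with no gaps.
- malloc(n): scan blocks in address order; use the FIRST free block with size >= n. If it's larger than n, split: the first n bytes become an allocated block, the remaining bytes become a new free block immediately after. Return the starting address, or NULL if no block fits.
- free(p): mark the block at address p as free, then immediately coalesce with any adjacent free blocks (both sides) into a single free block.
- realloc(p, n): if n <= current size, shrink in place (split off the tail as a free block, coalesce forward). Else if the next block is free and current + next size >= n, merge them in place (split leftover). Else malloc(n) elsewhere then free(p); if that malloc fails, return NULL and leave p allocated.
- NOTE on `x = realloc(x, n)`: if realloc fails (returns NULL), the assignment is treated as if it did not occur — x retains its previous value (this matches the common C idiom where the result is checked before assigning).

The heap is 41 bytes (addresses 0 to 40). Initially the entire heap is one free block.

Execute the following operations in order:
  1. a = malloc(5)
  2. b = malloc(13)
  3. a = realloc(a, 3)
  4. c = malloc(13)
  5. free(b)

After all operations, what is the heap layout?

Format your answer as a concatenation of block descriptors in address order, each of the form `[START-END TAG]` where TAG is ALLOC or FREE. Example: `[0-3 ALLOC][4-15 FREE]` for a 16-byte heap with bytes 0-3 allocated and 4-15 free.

Answer: [0-2 ALLOC][3-17 FREE][18-30 ALLOC][31-40 FREE]

Derivation:
Op 1: a = malloc(5) -> a = 0; heap: [0-4 ALLOC][5-40 FREE]
Op 2: b = malloc(13) -> b = 5; heap: [0-4 ALLOC][5-17 ALLOC][18-40 FREE]
Op 3: a = realloc(a, 3) -> a = 0; heap: [0-2 ALLOC][3-4 FREE][5-17 ALLOC][18-40 FREE]
Op 4: c = malloc(13) -> c = 18; heap: [0-2 ALLOC][3-4 FREE][5-17 ALLOC][18-30 ALLOC][31-40 FREE]
Op 5: free(b) -> (freed b); heap: [0-2 ALLOC][3-17 FREE][18-30 ALLOC][31-40 FREE]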